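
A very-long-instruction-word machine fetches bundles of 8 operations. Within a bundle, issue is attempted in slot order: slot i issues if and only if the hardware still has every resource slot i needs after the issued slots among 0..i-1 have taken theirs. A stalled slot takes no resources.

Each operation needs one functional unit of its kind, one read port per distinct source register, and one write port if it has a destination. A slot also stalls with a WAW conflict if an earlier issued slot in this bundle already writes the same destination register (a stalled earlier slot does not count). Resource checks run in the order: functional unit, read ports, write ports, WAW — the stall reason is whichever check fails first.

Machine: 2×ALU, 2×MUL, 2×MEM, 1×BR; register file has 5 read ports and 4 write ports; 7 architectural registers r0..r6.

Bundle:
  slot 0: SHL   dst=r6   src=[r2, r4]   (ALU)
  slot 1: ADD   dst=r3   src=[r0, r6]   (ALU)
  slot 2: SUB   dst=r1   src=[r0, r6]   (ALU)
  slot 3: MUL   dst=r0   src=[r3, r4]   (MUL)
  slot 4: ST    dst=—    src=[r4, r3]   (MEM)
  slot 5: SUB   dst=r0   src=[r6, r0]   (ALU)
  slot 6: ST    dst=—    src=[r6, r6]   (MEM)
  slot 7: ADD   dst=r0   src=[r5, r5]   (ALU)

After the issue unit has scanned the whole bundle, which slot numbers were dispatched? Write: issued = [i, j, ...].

#0 ALU src=r2,r4 dispatched  <A:1 Mu:2 Ld:2 B:1 rd:3 wr:3>
#1 ALU src=r0,r6 dispatched  <A:0 Mu:2 Ld:2 B:1 rd:1 wr:2>
#2 ALU src=r0,r6 held:FU  <A:0 Mu:2 Ld:2 B:1 rd:1 wr:2>
#3 MUL src=r3,r4 held:RD_PORT  <A:0 Mu:2 Ld:2 B:1 rd:1 wr:2>
#4 MEM src=r4,r3 held:RD_PORT  <A:0 Mu:2 Ld:2 B:1 rd:1 wr:2>
#5 ALU src=r6,r0 held:FU  <A:0 Mu:2 Ld:2 B:1 rd:1 wr:2>
#6 MEM src=r6,r6 dispatched  <A:0 Mu:2 Ld:1 B:1 rd:0 wr:2>
#7 ALU src=r5,r5 held:FU  <A:0 Mu:2 Ld:1 B:1 rd:0 wr:2>

issued = [0, 1, 6]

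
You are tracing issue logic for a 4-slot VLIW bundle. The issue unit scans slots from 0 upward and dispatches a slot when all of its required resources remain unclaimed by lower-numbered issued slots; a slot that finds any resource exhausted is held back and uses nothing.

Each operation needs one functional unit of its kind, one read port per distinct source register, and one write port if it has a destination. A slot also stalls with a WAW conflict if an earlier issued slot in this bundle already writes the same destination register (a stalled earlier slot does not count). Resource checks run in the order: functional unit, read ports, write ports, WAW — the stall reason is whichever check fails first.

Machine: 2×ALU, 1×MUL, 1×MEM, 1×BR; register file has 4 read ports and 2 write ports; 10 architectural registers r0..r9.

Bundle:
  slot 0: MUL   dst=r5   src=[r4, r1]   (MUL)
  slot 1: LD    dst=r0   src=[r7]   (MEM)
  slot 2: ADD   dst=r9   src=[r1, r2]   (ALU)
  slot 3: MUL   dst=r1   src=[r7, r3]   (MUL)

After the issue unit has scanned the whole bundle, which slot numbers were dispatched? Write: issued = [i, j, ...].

issued = [0, 1]

(0) want 1×MUL +2rd +1wr — yes → AL2|MU0|ME1|BR1|rd2|wr1
(1) want 1×MEM +1rd +1wr — yes → AL2|MU0|ME0|BR1|rd1|wr0
(2) want 1×ALU +2rd +1wr — RD_PORT → AL2|MU0|ME0|BR1|rd1|wr0
(3) want 1×MUL +2rd +1wr — FU → AL2|MU0|ME0|BR1|rd1|wr0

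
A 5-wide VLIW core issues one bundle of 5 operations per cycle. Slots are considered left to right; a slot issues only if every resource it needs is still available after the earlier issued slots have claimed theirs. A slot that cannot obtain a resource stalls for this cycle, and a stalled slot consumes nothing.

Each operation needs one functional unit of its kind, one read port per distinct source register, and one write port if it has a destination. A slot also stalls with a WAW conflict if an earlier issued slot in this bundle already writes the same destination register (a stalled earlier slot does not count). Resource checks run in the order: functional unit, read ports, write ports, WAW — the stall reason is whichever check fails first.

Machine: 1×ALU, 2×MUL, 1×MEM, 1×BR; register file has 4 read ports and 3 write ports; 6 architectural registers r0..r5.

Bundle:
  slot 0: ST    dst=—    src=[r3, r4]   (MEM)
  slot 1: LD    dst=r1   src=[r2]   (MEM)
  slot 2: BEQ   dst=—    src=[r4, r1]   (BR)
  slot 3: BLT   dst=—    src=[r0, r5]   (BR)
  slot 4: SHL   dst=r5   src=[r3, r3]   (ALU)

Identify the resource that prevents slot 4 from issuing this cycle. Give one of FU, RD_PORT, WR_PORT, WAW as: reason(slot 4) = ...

reason(slot 4) = RD_PORT

(0) want 1×MEM +2rd +0wr — yes → AL1|MU2|ME0|BR1|rd2|wr3
(1) want 1×MEM +1rd +1wr — FU → AL1|MU2|ME0|BR1|rd2|wr3
(2) want 1×BR +2rd +0wr — yes → AL1|MU2|ME0|BR0|rd0|wr3
(3) want 1×BR +2rd +0wr — FU → AL1|MU2|ME0|BR0|rd0|wr3
(4) want 1×ALU +1rd +1wr — RD_PORT → AL1|MU2|ME0|BR0|rd0|wr3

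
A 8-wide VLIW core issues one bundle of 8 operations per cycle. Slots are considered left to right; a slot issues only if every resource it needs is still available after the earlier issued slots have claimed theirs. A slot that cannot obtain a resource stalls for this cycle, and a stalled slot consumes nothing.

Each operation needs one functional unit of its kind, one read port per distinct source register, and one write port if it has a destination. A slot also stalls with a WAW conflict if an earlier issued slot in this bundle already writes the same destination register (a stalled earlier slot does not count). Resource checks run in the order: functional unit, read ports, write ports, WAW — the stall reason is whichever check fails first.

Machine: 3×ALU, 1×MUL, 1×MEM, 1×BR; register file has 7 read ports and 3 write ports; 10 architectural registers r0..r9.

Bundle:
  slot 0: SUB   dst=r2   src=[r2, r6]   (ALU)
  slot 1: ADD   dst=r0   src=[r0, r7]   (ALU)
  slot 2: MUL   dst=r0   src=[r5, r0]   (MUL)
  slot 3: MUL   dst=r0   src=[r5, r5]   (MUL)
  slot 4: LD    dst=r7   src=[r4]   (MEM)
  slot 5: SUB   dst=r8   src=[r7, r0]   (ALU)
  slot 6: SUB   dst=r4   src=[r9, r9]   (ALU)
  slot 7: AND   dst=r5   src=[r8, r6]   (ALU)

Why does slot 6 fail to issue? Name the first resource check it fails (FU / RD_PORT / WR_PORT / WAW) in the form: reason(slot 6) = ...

[0] ALU needs rd=2 wr=1: ok; after: ALU=2 MUL=1 MEM=1 BR=1, R=5, W=2
[1] ALU needs rd=2 wr=1: ok; after: ALU=1 MUL=1 MEM=1 BR=1, R=3, W=1
[2] MUL needs rd=2 wr=1: WAW; after: ALU=1 MUL=1 MEM=1 BR=1, R=3, W=1
[3] MUL needs rd=1 wr=1: WAW; after: ALU=1 MUL=1 MEM=1 BR=1, R=3, W=1
[4] MEM needs rd=1 wr=1: ok; after: ALU=1 MUL=1 MEM=0 BR=1, R=2, W=0
[5] ALU needs rd=2 wr=1: WR_PORT; after: ALU=1 MUL=1 MEM=0 BR=1, R=2, W=0
[6] ALU needs rd=1 wr=1: WR_PORT; after: ALU=1 MUL=1 MEM=0 BR=1, R=2, W=0
[7] ALU needs rd=2 wr=1: WR_PORT; after: ALU=1 MUL=1 MEM=0 BR=1, R=2, W=0

reason(slot 6) = WR_PORT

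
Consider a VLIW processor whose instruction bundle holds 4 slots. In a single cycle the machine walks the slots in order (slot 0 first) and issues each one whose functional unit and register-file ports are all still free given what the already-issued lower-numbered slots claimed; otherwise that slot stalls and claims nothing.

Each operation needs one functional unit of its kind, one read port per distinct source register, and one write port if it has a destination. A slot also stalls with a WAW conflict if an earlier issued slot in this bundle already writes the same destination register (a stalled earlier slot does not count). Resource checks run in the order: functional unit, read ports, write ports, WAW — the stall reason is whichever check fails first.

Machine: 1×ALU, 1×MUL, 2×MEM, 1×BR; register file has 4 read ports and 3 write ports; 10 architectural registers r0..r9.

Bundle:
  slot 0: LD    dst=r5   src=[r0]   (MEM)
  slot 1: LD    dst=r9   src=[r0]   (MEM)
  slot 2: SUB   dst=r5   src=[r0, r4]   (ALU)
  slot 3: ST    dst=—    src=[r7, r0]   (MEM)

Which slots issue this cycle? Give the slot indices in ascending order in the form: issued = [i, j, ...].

issued = [0, 1]

#0 MEM src=r0 dispatched  <A:1 Mu:1 Ld:1 B:1 rd:3 wr:2>
#1 MEM src=r0 dispatched  <A:1 Mu:1 Ld:0 B:1 rd:2 wr:1>
#2 ALU src=r0,r4 held:WAW  <A:1 Mu:1 Ld:0 B:1 rd:2 wr:1>
#3 MEM src=r7,r0 held:FU  <A:1 Mu:1 Ld:0 B:1 rd:2 wr:1>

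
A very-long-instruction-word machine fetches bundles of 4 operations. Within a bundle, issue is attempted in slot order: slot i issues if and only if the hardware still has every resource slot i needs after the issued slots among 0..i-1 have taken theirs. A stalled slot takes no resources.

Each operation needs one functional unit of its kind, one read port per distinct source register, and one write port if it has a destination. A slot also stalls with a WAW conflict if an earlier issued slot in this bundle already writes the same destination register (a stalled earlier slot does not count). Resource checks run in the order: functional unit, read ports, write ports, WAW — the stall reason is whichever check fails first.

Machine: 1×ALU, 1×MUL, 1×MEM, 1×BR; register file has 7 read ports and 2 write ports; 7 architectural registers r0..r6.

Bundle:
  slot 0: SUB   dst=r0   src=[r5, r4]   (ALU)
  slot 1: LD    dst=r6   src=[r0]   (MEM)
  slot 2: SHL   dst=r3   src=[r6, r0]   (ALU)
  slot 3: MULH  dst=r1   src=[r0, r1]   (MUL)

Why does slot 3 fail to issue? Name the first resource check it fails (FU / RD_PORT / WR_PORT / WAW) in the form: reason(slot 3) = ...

  0. ALU→r0 ⇒ go  {0A/1Mu/1Ld/1B | 5r 1w}
  1. MEM→r6 ⇒ go  {0A/1Mu/0Ld/1B | 4r 0w}
  2. ALU→r3 ⇒ no(FU)  {0A/1Mu/0Ld/1B | 4r 0w}
  3. MUL→r1 ⇒ no(WR_PORT)  {0A/1Mu/0Ld/1B | 4r 0w}

reason(slot 3) = WR_PORT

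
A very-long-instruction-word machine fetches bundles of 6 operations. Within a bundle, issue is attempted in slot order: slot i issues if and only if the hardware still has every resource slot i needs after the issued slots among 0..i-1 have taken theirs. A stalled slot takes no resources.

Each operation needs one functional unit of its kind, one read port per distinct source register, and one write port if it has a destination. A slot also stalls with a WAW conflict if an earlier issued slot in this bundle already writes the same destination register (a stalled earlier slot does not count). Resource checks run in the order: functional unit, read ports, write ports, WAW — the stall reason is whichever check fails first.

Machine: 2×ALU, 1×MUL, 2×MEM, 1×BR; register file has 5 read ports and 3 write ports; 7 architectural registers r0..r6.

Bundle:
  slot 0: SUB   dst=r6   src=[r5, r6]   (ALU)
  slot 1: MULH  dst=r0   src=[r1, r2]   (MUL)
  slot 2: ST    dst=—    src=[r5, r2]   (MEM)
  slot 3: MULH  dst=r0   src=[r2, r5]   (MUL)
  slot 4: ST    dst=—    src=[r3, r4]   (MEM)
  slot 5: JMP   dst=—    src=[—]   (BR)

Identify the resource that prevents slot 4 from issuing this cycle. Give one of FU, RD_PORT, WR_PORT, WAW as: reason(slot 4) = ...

reason(slot 4) = RD_PORT

  0. ALU→r6 ⇒ go  {1A/1Mu/2Ld/1B | 3r 2w}
  1. MUL→r0 ⇒ go  {1A/0Mu/2Ld/1B | 1r 1w}
  2. MEM ⇒ no(RD_PORT)  {1A/0Mu/2Ld/1B | 1r 1w}
  3. MUL→r0 ⇒ no(FU)  {1A/0Mu/2Ld/1B | 1r 1w}
  4. MEM ⇒ no(RD_PORT)  {1A/0Mu/2Ld/1B | 1r 1w}
  5. BR ⇒ go  {1A/0Mu/2Ld/0B | 1r 1w}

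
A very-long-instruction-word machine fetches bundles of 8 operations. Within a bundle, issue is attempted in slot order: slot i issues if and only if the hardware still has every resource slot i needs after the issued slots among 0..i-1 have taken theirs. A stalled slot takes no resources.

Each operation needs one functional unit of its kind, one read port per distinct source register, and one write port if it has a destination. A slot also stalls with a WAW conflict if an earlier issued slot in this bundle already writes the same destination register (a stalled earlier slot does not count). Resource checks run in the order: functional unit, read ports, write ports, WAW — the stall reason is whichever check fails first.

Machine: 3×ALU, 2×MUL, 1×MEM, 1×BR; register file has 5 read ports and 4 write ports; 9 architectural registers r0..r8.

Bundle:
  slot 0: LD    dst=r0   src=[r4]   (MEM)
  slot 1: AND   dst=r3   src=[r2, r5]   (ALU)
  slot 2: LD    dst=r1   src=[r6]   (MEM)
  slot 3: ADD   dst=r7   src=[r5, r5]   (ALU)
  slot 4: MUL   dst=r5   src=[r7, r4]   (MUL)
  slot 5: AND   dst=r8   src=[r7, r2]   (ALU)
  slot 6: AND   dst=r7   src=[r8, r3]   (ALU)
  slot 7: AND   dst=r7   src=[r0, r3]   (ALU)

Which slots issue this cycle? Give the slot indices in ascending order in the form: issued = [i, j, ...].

(0) want 1×MEM +1rd +1wr — yes → AL3|MU2|ME0|BR1|rd4|wr3
(1) want 1×ALU +2rd +1wr — yes → AL2|MU2|ME0|BR1|rd2|wr2
(2) want 1×MEM +1rd +1wr — FU → AL2|MU2|ME0|BR1|rd2|wr2
(3) want 1×ALU +1rd +1wr — yes → AL1|MU2|ME0|BR1|rd1|wr1
(4) want 1×MUL +2rd +1wr — RD_PORT → AL1|MU2|ME0|BR1|rd1|wr1
(5) want 1×ALU +2rd +1wr — RD_PORT → AL1|MU2|ME0|BR1|rd1|wr1
(6) want 1×ALU +2rd +1wr — RD_PORT → AL1|MU2|ME0|BR1|rd1|wr1
(7) want 1×ALU +2rd +1wr — RD_PORT → AL1|MU2|ME0|BR1|rd1|wr1

issued = [0, 1, 3]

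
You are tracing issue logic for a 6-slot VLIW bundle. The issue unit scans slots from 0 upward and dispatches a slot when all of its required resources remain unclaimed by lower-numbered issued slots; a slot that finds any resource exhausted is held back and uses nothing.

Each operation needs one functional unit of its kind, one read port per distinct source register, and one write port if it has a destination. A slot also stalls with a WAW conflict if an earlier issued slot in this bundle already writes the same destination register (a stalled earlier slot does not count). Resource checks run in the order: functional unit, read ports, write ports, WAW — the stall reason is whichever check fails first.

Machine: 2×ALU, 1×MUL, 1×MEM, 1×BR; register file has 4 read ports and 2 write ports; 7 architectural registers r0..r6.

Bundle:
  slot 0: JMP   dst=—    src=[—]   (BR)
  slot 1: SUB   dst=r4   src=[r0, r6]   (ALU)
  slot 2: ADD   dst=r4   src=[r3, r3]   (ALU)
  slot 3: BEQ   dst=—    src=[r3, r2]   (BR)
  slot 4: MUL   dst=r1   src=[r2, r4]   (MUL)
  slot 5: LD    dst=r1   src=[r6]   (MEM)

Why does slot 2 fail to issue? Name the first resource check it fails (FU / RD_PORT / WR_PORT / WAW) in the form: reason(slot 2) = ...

(0) want 1×BR +0rd +0wr — yes → AL2|MU1|ME1|BR0|rd4|wr2
(1) want 1×ALU +2rd +1wr — yes → AL1|MU1|ME1|BR0|rd2|wr1
(2) want 1×ALU +1rd +1wr — WAW → AL1|MU1|ME1|BR0|rd2|wr1
(3) want 1×BR +2rd +0wr — FU → AL1|MU1|ME1|BR0|rd2|wr1
(4) want 1×MUL +2rd +1wr — yes → AL1|MU0|ME1|BR0|rd0|wr0
(5) want 1×MEM +1rd +1wr — RD_PORT → AL1|MU0|ME1|BR0|rd0|wr0

reason(slot 2) = WAW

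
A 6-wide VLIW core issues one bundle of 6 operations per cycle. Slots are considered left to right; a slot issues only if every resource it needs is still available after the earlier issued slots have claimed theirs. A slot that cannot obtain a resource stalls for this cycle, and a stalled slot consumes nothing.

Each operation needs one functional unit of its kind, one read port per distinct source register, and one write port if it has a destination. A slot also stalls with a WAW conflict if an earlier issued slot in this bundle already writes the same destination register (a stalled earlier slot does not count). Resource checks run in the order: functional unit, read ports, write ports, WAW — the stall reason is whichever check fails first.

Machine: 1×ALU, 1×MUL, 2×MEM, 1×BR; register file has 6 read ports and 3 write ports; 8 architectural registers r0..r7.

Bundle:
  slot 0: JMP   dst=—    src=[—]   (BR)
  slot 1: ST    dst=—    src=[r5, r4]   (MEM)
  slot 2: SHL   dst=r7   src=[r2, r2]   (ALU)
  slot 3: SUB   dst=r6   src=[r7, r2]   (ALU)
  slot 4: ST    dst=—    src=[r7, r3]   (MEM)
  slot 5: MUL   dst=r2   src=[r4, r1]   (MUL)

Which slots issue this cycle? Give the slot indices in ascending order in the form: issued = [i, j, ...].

  0. BR ⇒ go  {1A/1Mu/2Ld/0B | 6r 3w}
  1. MEM ⇒ go  {1A/1Mu/1Ld/0B | 4r 3w}
  2. ALU→r7 ⇒ go  {0A/1Mu/1Ld/0B | 3r 2w}
  3. ALU→r6 ⇒ no(FU)  {0A/1Mu/1Ld/0B | 3r 2w}
  4. MEM ⇒ go  {0A/1Mu/0Ld/0B | 1r 2w}
  5. MUL→r2 ⇒ no(RD_PORT)  {0A/1Mu/0Ld/0B | 1r 2w}

issued = [0, 1, 2, 4]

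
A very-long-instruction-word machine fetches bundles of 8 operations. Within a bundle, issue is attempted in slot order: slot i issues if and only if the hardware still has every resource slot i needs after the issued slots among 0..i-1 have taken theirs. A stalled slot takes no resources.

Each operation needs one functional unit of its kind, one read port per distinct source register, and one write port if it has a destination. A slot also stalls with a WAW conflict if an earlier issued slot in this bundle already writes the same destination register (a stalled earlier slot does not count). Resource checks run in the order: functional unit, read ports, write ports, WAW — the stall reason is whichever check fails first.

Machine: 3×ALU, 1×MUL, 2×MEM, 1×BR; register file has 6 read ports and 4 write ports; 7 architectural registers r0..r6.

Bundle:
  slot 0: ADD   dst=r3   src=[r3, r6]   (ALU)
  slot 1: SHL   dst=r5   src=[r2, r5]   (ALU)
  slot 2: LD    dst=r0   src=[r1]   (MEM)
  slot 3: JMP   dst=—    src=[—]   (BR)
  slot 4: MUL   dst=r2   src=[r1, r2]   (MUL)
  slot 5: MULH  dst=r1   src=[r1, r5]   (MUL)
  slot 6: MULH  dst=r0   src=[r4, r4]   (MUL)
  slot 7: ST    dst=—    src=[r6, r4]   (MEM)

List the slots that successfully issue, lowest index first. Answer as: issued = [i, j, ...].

(0) want 1×ALU +2rd +1wr — yes → AL2|MU1|ME2|BR1|rd4|wr3
(1) want 1×ALU +2rd +1wr — yes → AL1|MU1|ME2|BR1|rd2|wr2
(2) want 1×MEM +1rd +1wr — yes → AL1|MU1|ME1|BR1|rd1|wr1
(3) want 1×BR +0rd +0wr — yes → AL1|MU1|ME1|BR0|rd1|wr1
(4) want 1×MUL +2rd +1wr — RD_PORT → AL1|MU1|ME1|BR0|rd1|wr1
(5) want 1×MUL +2rd +1wr — RD_PORT → AL1|MU1|ME1|BR0|rd1|wr1
(6) want 1×MUL +1rd +1wr — WAW → AL1|MU1|ME1|BR0|rd1|wr1
(7) want 1×MEM +2rd +0wr — RD_PORT → AL1|MU1|ME1|BR0|rd1|wr1

issued = [0, 1, 2, 3]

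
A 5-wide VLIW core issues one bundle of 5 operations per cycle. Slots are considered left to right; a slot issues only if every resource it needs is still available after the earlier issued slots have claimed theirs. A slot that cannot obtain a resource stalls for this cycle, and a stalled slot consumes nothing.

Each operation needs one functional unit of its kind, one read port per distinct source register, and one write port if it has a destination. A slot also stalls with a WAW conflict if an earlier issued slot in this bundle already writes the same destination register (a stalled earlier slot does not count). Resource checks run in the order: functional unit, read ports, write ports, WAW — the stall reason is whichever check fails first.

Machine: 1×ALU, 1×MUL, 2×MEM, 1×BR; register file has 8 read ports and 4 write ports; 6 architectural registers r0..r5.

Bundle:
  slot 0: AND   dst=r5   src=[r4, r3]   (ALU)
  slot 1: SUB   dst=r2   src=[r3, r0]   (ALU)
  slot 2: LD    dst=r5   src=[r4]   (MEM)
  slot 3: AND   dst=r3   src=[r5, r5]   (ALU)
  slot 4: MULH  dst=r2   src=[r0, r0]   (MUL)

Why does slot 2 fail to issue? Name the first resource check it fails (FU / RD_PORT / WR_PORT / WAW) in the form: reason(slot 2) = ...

reason(slot 2) = WAW

  0. ALU→r5 ⇒ go  {0A/1Mu/2Ld/1B | 6r 3w}
  1. ALU→r2 ⇒ no(FU)  {0A/1Mu/2Ld/1B | 6r 3w}
  2. MEM→r5 ⇒ no(WAW)  {0A/1Mu/2Ld/1B | 6r 3w}
  3. ALU→r3 ⇒ no(FU)  {0A/1Mu/2Ld/1B | 6r 3w}
  4. MUL→r2 ⇒ go  {0A/0Mu/2Ld/1B | 5r 2w}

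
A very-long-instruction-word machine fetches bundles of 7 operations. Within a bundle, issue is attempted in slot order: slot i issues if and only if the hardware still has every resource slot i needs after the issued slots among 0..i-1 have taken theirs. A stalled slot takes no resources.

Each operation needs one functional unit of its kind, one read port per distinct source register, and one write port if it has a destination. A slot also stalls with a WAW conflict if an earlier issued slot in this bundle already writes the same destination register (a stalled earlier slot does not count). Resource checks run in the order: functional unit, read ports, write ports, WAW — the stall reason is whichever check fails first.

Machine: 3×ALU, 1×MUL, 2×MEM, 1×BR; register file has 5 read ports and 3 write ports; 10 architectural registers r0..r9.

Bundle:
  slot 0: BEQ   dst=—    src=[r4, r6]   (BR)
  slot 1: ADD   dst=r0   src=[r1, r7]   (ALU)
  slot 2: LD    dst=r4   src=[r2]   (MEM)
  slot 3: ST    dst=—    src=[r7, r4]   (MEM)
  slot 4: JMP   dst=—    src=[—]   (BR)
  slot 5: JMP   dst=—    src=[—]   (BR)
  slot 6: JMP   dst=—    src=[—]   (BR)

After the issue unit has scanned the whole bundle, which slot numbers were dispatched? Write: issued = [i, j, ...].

(0) want 1×BR +2rd +0wr — yes → AL3|MU1|ME2|BR0|rd3|wr3
(1) want 1×ALU +2rd +1wr — yes → AL2|MU1|ME2|BR0|rd1|wr2
(2) want 1×MEM +1rd +1wr — yes → AL2|MU1|ME1|BR0|rd0|wr1
(3) want 1×MEM +2rd +0wr — RD_PORT → AL2|MU1|ME1|BR0|rd0|wr1
(4) want 1×BR +0rd +0wr — FU → AL2|MU1|ME1|BR0|rd0|wr1
(5) want 1×BR +0rd +0wr — FU → AL2|MU1|ME1|BR0|rd0|wr1
(6) want 1×BR +0rd +0wr — FU → AL2|MU1|ME1|BR0|rd0|wr1

issued = [0, 1, 2]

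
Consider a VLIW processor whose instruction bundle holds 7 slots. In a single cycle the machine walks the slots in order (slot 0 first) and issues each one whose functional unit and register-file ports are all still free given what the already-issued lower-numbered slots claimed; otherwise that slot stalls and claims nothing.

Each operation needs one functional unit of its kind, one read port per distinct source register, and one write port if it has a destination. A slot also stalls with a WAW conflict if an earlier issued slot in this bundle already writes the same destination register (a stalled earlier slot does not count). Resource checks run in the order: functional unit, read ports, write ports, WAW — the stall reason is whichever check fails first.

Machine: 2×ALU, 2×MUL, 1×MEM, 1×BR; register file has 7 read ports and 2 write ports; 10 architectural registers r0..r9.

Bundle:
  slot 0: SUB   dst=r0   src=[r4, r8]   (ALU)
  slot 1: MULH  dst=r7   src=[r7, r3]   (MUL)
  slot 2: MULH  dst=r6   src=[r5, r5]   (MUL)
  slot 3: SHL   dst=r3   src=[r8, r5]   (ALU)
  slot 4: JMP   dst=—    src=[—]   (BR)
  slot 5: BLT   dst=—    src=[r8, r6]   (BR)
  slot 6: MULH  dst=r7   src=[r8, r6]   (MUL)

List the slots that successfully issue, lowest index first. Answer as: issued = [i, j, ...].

issued = [0, 1, 4]

#0 ALU src=r4,r8 dispatched  <A:1 Mu:2 Ld:1 B:1 rd:5 wr:1>
#1 MUL src=r7,r3 dispatched  <A:1 Mu:1 Ld:1 B:1 rd:3 wr:0>
#2 MUL src=r5,r5 held:WR_PORT  <A:1 Mu:1 Ld:1 B:1 rd:3 wr:0>
#3 ALU src=r8,r5 held:WR_PORT  <A:1 Mu:1 Ld:1 B:1 rd:3 wr:0>
#4 BR src=- dispatched  <A:1 Mu:1 Ld:1 B:0 rd:3 wr:0>
#5 BR src=r8,r6 held:FU  <A:1 Mu:1 Ld:1 B:0 rd:3 wr:0>
#6 MUL src=r8,r6 held:WR_PORT  <A:1 Mu:1 Ld:1 B:0 rd:3 wr:0>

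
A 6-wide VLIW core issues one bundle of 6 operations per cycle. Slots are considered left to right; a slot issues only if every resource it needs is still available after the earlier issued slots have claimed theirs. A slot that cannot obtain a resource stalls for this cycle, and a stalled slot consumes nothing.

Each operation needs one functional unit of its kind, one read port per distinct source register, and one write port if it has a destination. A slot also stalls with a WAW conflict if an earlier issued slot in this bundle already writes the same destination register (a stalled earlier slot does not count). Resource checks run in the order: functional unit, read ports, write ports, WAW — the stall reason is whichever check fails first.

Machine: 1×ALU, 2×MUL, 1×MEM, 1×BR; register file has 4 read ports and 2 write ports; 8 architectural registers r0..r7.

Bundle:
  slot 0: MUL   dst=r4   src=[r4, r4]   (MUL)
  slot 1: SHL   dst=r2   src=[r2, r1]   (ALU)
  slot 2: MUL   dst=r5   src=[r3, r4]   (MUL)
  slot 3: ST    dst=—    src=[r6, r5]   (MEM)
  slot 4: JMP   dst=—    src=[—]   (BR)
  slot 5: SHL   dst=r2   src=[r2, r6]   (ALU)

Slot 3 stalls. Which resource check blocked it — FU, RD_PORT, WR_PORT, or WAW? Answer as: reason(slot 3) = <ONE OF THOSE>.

reason(slot 3) = RD_PORT

slot 0 (MUL): ISSUE — free A1,Mu1,Ld1,B1 rp3 wp1
slot 1 (ALU): ISSUE — free A0,Mu1,Ld1,B1 rp1 wp0
slot 2 (MUL): stall RD_PORT — free A0,Mu1,Ld1,B1 rp1 wp0
slot 3 (MEM): stall RD_PORT — free A0,Mu1,Ld1,B1 rp1 wp0
slot 4 (BR): ISSUE — free A0,Mu1,Ld1,B0 rp1 wp0
slot 5 (ALU): stall FU — free A0,Mu1,Ld1,B0 rp1 wp0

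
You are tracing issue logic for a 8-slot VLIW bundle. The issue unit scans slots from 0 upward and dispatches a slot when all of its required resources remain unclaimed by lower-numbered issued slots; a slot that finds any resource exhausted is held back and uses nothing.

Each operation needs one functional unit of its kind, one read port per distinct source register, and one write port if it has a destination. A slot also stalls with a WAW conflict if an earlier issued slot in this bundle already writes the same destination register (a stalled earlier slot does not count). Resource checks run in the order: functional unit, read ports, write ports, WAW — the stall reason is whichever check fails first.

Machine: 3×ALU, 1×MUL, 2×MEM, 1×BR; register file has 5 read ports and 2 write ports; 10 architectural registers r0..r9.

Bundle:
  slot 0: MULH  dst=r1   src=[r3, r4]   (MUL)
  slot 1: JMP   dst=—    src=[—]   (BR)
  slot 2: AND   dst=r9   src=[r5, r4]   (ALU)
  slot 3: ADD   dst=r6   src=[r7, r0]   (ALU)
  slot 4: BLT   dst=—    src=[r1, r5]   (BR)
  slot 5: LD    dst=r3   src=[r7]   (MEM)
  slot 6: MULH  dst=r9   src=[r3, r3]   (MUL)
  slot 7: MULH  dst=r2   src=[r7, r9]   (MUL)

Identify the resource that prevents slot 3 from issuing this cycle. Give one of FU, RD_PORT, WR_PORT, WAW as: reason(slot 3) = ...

(0) want 1×MUL +2rd +1wr — yes → AL3|MU0|ME2|BR1|rd3|wr1
(1) want 1×BR +0rd +0wr — yes → AL3|MU0|ME2|BR0|rd3|wr1
(2) want 1×ALU +2rd +1wr — yes → AL2|MU0|ME2|BR0|rd1|wr0
(3) want 1×ALU +2rd +1wr — RD_PORT → AL2|MU0|ME2|BR0|rd1|wr0
(4) want 1×BR +2rd +0wr — FU → AL2|MU0|ME2|BR0|rd1|wr0
(5) want 1×MEM +1rd +1wr — WR_PORT → AL2|MU0|ME2|BR0|rd1|wr0
(6) want 1×MUL +1rd +1wr — FU → AL2|MU0|ME2|BR0|rd1|wr0
(7) want 1×MUL +2rd +1wr — FU → AL2|MU0|ME2|BR0|rd1|wr0

reason(slot 3) = RD_PORT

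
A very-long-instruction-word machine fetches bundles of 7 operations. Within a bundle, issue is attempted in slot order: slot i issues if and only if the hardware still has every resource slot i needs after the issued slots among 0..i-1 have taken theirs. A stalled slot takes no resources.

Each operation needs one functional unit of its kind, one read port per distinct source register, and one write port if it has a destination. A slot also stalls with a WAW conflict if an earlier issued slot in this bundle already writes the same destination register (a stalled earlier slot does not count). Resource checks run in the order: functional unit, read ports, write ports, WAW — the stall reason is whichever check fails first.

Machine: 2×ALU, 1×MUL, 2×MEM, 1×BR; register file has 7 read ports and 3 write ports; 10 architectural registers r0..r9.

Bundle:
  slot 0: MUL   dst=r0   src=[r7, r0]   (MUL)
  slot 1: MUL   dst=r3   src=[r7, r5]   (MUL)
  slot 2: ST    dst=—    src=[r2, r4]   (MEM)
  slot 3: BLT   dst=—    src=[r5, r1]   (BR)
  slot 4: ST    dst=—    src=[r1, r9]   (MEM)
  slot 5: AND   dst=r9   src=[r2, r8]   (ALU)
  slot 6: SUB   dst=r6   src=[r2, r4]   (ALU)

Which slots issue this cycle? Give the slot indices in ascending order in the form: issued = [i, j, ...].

(0) want 1×MUL +2rd +1wr — yes → AL2|MU0|ME2|BR1|rd5|wr2
(1) want 1×MUL +2rd +1wr — FU → AL2|MU0|ME2|BR1|rd5|wr2
(2) want 1×MEM +2rd +0wr — yes → AL2|MU0|ME1|BR1|rd3|wr2
(3) want 1×BR +2rd +0wr — yes → AL2|MU0|ME1|BR0|rd1|wr2
(4) want 1×MEM +2rd +0wr — RD_PORT → AL2|MU0|ME1|BR0|rd1|wr2
(5) want 1×ALU +2rd +1wr — RD_PORT → AL2|MU0|ME1|BR0|rd1|wr2
(6) want 1×ALU +2rd +1wr — RD_PORT → AL2|MU0|ME1|BR0|rd1|wr2

issued = [0, 2, 3]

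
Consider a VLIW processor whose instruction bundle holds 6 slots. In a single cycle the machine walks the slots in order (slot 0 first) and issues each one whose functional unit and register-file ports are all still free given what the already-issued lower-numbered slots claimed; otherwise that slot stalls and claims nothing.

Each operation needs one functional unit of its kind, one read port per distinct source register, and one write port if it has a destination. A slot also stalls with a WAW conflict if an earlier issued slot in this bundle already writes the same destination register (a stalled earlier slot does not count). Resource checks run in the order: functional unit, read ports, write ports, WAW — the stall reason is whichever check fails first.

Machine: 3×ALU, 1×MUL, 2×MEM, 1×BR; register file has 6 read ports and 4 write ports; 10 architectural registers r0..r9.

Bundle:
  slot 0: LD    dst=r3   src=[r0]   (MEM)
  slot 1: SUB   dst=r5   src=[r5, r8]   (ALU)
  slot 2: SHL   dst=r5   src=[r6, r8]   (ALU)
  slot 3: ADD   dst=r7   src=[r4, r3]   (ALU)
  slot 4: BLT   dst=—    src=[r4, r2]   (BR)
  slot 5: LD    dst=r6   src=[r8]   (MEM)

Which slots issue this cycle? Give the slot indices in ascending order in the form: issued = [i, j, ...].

issued = [0, 1, 3, 5]

(0) want 1×MEM +1rd +1wr — yes → AL3|MU1|ME1|BR1|rd5|wr3
(1) want 1×ALU +2rd +1wr — yes → AL2|MU1|ME1|BR1|rd3|wr2
(2) want 1×ALU +2rd +1wr — WAW → AL2|MU1|ME1|BR1|rd3|wr2
(3) want 1×ALU +2rd +1wr — yes → AL1|MU1|ME1|BR1|rd1|wr1
(4) want 1×BR +2rd +0wr — RD_PORT → AL1|MU1|ME1|BR1|rd1|wr1
(5) want 1×MEM +1rd +1wr — yes → AL1|MU1|ME0|BR1|rd0|wr0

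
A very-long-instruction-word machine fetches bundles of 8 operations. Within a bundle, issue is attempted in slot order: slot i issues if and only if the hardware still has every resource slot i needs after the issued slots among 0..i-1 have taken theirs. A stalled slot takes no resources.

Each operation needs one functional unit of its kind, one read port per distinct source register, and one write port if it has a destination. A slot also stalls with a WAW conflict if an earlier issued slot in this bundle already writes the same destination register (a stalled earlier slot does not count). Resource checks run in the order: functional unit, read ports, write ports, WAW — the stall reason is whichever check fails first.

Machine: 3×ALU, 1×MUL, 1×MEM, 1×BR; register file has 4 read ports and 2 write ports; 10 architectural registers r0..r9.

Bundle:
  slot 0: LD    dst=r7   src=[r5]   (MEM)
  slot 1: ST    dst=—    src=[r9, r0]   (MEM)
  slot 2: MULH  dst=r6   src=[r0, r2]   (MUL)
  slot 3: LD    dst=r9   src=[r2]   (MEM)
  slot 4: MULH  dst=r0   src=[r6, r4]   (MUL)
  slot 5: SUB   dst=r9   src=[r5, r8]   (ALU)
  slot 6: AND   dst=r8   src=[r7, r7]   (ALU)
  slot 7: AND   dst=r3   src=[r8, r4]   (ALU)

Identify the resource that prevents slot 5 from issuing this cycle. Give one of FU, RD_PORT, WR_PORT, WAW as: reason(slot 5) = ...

  0. MEM→r7 ⇒ go  {3A/1Mu/0Ld/1B | 3r 1w}
  1. MEM ⇒ no(FU)  {3A/1Mu/0Ld/1B | 3r 1w}
  2. MUL→r6 ⇒ go  {3A/0Mu/0Ld/1B | 1r 0w}
  3. MEM→r9 ⇒ no(FU)  {3A/0Mu/0Ld/1B | 1r 0w}
  4. MUL→r0 ⇒ no(FU)  {3A/0Mu/0Ld/1B | 1r 0w}
  5. ALU→r9 ⇒ no(RD_PORT)  {3A/0Mu/0Ld/1B | 1r 0w}
  6. ALU→r8 ⇒ no(WR_PORT)  {3A/0Mu/0Ld/1B | 1r 0w}
  7. ALU→r3 ⇒ no(RD_PORT)  {3A/0Mu/0Ld/1B | 1r 0w}

reason(slot 5) = RD_PORT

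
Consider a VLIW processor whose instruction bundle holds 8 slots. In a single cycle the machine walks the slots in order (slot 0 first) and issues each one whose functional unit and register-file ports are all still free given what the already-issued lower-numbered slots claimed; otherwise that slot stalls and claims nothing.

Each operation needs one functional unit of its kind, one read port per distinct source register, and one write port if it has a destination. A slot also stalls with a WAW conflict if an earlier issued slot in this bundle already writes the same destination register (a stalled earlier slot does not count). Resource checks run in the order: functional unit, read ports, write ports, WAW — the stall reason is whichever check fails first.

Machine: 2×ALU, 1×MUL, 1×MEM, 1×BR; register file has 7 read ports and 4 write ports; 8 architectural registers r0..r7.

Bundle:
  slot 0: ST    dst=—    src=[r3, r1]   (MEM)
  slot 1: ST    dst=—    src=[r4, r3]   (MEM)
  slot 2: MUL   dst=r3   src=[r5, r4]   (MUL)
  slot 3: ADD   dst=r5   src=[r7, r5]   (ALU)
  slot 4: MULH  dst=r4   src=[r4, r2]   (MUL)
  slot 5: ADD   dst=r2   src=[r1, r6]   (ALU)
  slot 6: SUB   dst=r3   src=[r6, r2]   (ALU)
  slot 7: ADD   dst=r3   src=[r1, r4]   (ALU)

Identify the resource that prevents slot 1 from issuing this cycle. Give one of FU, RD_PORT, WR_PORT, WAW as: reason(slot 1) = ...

  0. MEM ⇒ go  {2A/1Mu/0Ld/1B | 5r 4w}
  1. MEM ⇒ no(FU)  {2A/1Mu/0Ld/1B | 5r 4w}
  2. MUL→r3 ⇒ go  {2A/0Mu/0Ld/1B | 3r 3w}
  3. ALU→r5 ⇒ go  {1A/0Mu/0Ld/1B | 1r 2w}
  4. MUL→r4 ⇒ no(FU)  {1A/0Mu/0Ld/1B | 1r 2w}
  5. ALU→r2 ⇒ no(RD_PORT)  {1A/0Mu/0Ld/1B | 1r 2w}
  6. ALU→r3 ⇒ no(RD_PORT)  {1A/0Mu/0Ld/1B | 1r 2w}
  7. ALU→r3 ⇒ no(RD_PORT)  {1A/0Mu/0Ld/1B | 1r 2w}

reason(slot 1) = FU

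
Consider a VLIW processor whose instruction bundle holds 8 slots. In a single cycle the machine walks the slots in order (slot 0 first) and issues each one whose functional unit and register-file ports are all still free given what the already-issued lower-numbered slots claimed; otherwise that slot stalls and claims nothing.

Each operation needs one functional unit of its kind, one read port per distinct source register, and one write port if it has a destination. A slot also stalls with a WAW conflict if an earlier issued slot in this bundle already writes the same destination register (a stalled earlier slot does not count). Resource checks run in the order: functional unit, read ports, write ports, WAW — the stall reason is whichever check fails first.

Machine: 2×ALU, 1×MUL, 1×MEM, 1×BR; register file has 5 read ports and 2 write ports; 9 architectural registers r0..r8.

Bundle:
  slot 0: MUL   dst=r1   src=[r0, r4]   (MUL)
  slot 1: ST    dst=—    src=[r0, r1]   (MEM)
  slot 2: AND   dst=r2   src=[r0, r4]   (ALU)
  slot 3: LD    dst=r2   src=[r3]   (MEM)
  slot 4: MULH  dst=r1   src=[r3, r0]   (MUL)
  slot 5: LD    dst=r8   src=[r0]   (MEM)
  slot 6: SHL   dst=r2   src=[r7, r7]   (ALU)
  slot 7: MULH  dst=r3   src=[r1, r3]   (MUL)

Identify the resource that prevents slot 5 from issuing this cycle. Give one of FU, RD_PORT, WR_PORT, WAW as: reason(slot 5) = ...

#0 MUL src=r0,r4 dispatched  <A:2 Mu:0 Ld:1 B:1 rd:3 wr:1>
#1 MEM src=r0,r1 dispatched  <A:2 Mu:0 Ld:0 B:1 rd:1 wr:1>
#2 ALU src=r0,r4 held:RD_PORT  <A:2 Mu:0 Ld:0 B:1 rd:1 wr:1>
#3 MEM src=r3 held:FU  <A:2 Mu:0 Ld:0 B:1 rd:1 wr:1>
#4 MUL src=r3,r0 held:FU  <A:2 Mu:0 Ld:0 B:1 rd:1 wr:1>
#5 MEM src=r0 held:FU  <A:2 Mu:0 Ld:0 B:1 rd:1 wr:1>
#6 ALU src=r7,r7 dispatched  <A:1 Mu:0 Ld:0 B:1 rd:0 wr:0>
#7 MUL src=r1,r3 held:FU  <A:1 Mu:0 Ld:0 B:1 rd:0 wr:0>

reason(slot 5) = FU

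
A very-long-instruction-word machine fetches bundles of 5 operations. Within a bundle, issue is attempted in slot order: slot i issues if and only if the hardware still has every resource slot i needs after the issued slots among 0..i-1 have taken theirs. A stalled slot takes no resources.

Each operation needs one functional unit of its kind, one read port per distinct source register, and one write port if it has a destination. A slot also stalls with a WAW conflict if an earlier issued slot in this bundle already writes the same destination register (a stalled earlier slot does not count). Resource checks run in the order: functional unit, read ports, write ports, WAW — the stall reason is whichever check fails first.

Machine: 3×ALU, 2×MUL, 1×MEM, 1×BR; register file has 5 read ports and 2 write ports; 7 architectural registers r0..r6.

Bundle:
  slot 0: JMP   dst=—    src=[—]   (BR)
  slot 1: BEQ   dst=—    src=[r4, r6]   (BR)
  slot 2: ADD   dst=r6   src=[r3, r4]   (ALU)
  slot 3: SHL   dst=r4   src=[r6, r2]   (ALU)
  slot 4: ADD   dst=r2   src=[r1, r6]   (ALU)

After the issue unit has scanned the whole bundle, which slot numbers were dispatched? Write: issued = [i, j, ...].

slot 0 (BR): ISSUE — free A3,Mu2,Ld1,B0 rp5 wp2
slot 1 (BR): stall FU — free A3,Mu2,Ld1,B0 rp5 wp2
slot 2 (ALU): ISSUE — free A2,Mu2,Ld1,B0 rp3 wp1
slot 3 (ALU): ISSUE — free A1,Mu2,Ld1,B0 rp1 wp0
slot 4 (ALU): stall RD_PORT — free A1,Mu2,Ld1,B0 rp1 wp0

issued = [0, 2, 3]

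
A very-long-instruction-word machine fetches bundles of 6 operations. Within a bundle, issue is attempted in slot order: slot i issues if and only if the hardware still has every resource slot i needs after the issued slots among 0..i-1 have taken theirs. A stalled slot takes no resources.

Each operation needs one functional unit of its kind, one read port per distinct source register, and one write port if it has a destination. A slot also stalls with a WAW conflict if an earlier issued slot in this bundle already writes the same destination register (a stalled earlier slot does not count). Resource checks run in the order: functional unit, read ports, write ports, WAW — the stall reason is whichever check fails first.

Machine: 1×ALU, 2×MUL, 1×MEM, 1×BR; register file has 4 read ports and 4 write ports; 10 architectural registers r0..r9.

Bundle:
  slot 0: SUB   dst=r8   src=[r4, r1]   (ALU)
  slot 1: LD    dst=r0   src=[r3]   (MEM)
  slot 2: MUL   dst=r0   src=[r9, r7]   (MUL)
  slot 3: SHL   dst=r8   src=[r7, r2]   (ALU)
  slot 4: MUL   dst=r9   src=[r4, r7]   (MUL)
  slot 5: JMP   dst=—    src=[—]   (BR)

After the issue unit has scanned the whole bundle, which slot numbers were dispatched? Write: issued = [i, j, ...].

issued = [0, 1, 5]

(0) want 1×ALU +2rd +1wr — yes → AL0|MU2|ME1|BR1|rd2|wr3
(1) want 1×MEM +1rd +1wr — yes → AL0|MU2|ME0|BR1|rd1|wr2
(2) want 1×MUL +2rd +1wr — RD_PORT → AL0|MU2|ME0|BR1|rd1|wr2
(3) want 1×ALU +2rd +1wr — FU → AL0|MU2|ME0|BR1|rd1|wr2
(4) want 1×MUL +2rd +1wr — RD_PORT → AL0|MU2|ME0|BR1|rd1|wr2
(5) want 1×BR +0rd +0wr — yes → AL0|MU2|ME0|BR0|rd1|wr2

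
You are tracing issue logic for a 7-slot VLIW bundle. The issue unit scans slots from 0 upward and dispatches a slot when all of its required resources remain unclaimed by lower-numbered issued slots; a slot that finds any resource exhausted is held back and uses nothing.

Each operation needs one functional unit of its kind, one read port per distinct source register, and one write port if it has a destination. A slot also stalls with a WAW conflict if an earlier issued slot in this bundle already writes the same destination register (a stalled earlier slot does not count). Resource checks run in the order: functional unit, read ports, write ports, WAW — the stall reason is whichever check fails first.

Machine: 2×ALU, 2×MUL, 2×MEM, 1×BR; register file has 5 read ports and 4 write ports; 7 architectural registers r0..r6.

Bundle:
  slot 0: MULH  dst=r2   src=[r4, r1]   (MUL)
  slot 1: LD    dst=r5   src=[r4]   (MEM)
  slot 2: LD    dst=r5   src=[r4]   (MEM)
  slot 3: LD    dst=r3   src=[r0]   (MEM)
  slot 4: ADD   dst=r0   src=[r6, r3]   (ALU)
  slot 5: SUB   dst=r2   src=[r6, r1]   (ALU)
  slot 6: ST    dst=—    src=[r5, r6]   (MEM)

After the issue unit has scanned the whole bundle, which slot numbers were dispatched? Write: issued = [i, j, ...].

slot 0 (MUL): ISSUE — free A2,Mu1,Ld2,B1 rp3 wp3
slot 1 (MEM): ISSUE — free A2,Mu1,Ld1,B1 rp2 wp2
slot 2 (MEM): stall WAW — free A2,Mu1,Ld1,B1 rp2 wp2
slot 3 (MEM): ISSUE — free A2,Mu1,Ld0,B1 rp1 wp1
slot 4 (ALU): stall RD_PORT — free A2,Mu1,Ld0,B1 rp1 wp1
slot 5 (ALU): stall RD_PORT — free A2,Mu1,Ld0,B1 rp1 wp1
slot 6 (MEM): stall FU — free A2,Mu1,Ld0,B1 rp1 wp1

issued = [0, 1, 3]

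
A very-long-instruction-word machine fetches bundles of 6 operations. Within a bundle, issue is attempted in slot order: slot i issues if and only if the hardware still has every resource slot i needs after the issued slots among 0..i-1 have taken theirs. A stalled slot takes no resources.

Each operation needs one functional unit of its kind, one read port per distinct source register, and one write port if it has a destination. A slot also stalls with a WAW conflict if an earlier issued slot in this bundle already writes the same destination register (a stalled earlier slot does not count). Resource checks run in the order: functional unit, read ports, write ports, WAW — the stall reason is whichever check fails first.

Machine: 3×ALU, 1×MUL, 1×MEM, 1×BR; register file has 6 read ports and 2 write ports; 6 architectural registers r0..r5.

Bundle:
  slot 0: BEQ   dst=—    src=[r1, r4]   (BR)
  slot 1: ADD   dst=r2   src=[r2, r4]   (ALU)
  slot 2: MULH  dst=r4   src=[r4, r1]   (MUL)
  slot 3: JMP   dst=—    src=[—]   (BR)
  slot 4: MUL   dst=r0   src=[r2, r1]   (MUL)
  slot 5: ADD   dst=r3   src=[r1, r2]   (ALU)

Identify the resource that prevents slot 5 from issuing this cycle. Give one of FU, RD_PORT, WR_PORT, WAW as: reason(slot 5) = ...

  0. BR ⇒ go  {3A/1Mu/1Ld/0B | 4r 2w}
  1. ALU→r2 ⇒ go  {2A/1Mu/1Ld/0B | 2r 1w}
  2. MUL→r4 ⇒ go  {2A/0Mu/1Ld/0B | 0r 0w}
  3. BR ⇒ no(FU)  {2A/0Mu/1Ld/0B | 0r 0w}
  4. MUL→r0 ⇒ no(FU)  {2A/0Mu/1Ld/0B | 0r 0w}
  5. ALU→r3 ⇒ no(RD_PORT)  {2A/0Mu/1Ld/0B | 0r 0w}

reason(slot 5) = RD_PORT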